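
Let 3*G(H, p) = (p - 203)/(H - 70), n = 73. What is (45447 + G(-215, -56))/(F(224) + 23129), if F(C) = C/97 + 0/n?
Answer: 3769172068/1918395135 ≈ 1.9648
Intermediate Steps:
F(C) = C/97 (F(C) = C/97 + 0/73 = C*(1/97) + 0*(1/73) = C/97 + 0 = C/97)
G(H, p) = (-203 + p)/(3*(-70 + H)) (G(H, p) = ((p - 203)/(H - 70))/3 = ((-203 + p)/(-70 + H))/3 = (-203 + p)/(3*(-70 + H)))
(45447 + G(-215, -56))/(F(224) + 23129) = (45447 + (-203 - 56)/(3*(-70 - 215)))/((1/97)*224 + 23129) = (45447 + (⅓)*(-259)/(-285))/(224/97 + 23129) = (45447 + (⅓)*(-1/285)*(-259))/(2243737/97) = (45447 + 259/855)*(97/2243737) = (38857444/855)*(97/2243737) = 3769172068/1918395135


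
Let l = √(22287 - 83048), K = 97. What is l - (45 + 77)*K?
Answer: -11834 + I*√60761 ≈ -11834.0 + 246.5*I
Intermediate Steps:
l = I*√60761 (l = √(-60761) = I*√60761 ≈ 246.5*I)
l - (45 + 77)*K = I*√60761 - (45 + 77)*97 = I*√60761 - 122*97 = I*√60761 - 1*11834 = I*√60761 - 11834 = -11834 + I*√60761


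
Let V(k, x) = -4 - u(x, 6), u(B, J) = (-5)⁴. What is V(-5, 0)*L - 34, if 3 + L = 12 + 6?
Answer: -9469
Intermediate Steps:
u(B, J) = 625
L = 15 (L = -3 + (12 + 6) = -3 + 18 = 15)
V(k, x) = -629 (V(k, x) = -4 - 1*625 = -4 - 625 = -629)
V(-5, 0)*L - 34 = -629*15 - 34 = -9435 - 34 = -9469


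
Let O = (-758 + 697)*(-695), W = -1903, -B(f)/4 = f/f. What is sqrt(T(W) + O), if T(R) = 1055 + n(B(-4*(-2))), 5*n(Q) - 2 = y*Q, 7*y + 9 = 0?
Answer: 4*sqrt(133070)/7 ≈ 208.45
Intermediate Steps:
y = -9/7 (y = -9/7 + (1/7)*0 = -9/7 + 0 = -9/7 ≈ -1.2857)
B(f) = -4 (B(f) = -4*f/f = -4*1 = -4)
n(Q) = 2/5 - 9*Q/35 (n(Q) = 2/5 + (-9*Q/7)/5 = 2/5 - 9*Q/35)
O = 42395 (O = -61*(-695) = 42395)
T(R) = 7395/7 (T(R) = 1055 + (2/5 - 9/35*(-4)) = 1055 + (2/5 + 36/35) = 1055 + 10/7 = 7395/7)
sqrt(T(W) + O) = sqrt(7395/7 + 42395) = sqrt(304160/7) = 4*sqrt(133070)/7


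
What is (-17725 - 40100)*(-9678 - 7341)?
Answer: 984123675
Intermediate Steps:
(-17725 - 40100)*(-9678 - 7341) = -57825*(-17019) = 984123675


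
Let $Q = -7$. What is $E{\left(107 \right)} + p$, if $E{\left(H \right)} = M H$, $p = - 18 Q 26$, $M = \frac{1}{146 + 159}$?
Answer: $\frac{999287}{305} \approx 3276.4$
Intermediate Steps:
$M = \frac{1}{305} \approx 0.0032787$
$p = 3276$ ($p = \left(-18\right) \left(-7\right) 26 = 126 \cdot 26 = 3276$)
$E{\left(H \right)} = \frac{H}{305}$
$E{\left(107 \right)} + p = \frac{1}{305} \cdot 107 + 3276 = \frac{107}{305} + 3276 = \frac{999287}{305}$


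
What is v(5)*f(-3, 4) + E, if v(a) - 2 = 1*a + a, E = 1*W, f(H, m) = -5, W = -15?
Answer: -75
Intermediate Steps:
E = -15 (E = 1*(-15) = -15)
v(a) = 2 + 2*a (v(a) = 2 + (1*a + a) = 2 + (a + a) = 2 + 2*a)
v(5)*f(-3, 4) + E = (2 + 2*5)*(-5) - 15 = (2 + 10)*(-5) - 15 = 12*(-5) - 15 = -60 - 15 = -75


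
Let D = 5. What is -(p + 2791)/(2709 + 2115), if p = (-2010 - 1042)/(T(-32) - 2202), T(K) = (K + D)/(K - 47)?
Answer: -485682529/839043144 ≈ -0.57885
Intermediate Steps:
T(K) = (5 + K)/(-47 + K) (T(K) = (K + 5)/(K - 47) = (5 + K)/(-47 + K))
p = 241108/173931 (p = (-2010 - 1042)/((5 - 32)/(-47 - 32) - 2202) = -3052/(-27/(-79) - 2202) = -3052/(-1/79*(-27) - 2202) = -3052/(27/79 - 2202) = -3052/(-173931/79) = -3052*(-79/173931) = 241108/173931 ≈ 1.3862)
-(p + 2791)/(2709 + 2115) = -(241108/173931 + 2791)/(2709 + 2115) = -485682529/(173931*4824) = -1*485682529/839043144 = -485682529/839043144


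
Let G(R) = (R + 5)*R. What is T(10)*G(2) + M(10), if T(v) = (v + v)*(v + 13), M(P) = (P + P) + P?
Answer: 6470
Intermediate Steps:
G(R) = R*(5 + R) (G(R) = (5 + R)*R = R*(5 + R))
M(P) = 3*P (M(P) = 2*P + P = 3*P)
T(v) = 2*v*(13 + v) (T(v) = (2*v)*(13 + v) = 2*v*(13 + v))
T(10)*G(2) + M(10) = (2*10*(13 + 10))*(2*(5 + 2)) + 3*10 = (2*10*23)*(2*7) + 30 = 460*14 + 30 = 6440 + 30 = 6470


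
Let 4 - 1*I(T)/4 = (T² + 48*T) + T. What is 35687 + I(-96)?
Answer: 17655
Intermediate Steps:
I(T) = 16 - 196*T - 4*T² (I(T) = 16 - 4*((T² + 48*T) + T) = 16 - 4*(T² + 49*T) = 16 + (-196*T - 4*T²) = 16 - 196*T - 4*T²)
35687 + I(-96) = 35687 + (16 - 196*(-96) - 4*(-96)²) = 35687 + (16 + 18816 - 4*9216) = 35687 + (16 + 18816 - 36864) = 35687 - 18032 = 17655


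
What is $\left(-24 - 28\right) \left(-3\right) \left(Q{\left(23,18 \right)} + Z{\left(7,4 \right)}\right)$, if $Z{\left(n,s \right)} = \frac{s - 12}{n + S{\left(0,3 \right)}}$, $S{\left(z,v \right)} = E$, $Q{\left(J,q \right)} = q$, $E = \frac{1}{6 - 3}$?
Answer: $\frac{29016}{11} \approx 2637.8$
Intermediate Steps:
$E = \frac{1}{3} \approx 0.33333$
$S{\left(z,v \right)} = \frac{1}{3}$
$Z{\left(n,s \right)} = \frac{-12 + s}{\frac{1}{3} + n}$ ($Z{\left(n,s \right)} = \frac{s - 12}{n + \frac{1}{3}} = \frac{-12 + s}{\frac{1}{3} + n}$)
$\left(-24 - 28\right) \left(-3\right) \left(Q{\left(23,18 \right)} + Z{\left(7,4 \right)}\right) = \left(-24 - 28\right) \left(-3\right) \left(18 + \frac{3 \left(-12 + 4\right)}{1 + 3 \cdot 7}\right) = \left(-52\right) \left(-3\right) \left(18 + 3 \frac{1}{1 + 21} \left(-8\right)\right) = 156 \left(18 + 3 \cdot \frac{1}{22} \left(-8\right)\right) = 156 \left(18 - \frac{12}{11}\right) = 156 \cdot \frac{186}{11} = \frac{29016}{11}$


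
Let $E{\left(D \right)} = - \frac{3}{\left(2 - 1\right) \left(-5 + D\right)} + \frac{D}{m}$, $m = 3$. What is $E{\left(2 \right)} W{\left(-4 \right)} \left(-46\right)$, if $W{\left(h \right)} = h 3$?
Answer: $920$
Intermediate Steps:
$W{\left(h \right)} = 3 h$
$E{\left(D \right)} = - \frac{3}{-5 + D} + \frac{D}{3}$ ($E{\left(D \right)} = - \frac{3}{\left(2 - 1\right) \left(-5 + D\right)} + \frac{D}{3} = - \frac{3}{1 \left(-5 + D\right)} + D \frac{1}{3} = - \frac{3}{-5 + D} + \frac{D}{3}$)
$E{\left(2 \right)} W{\left(-4 \right)} \left(-46\right) = \frac{-9 + 2^{2} - 10}{3 \left(-5 + 2\right)} 3 \left(-4\right) \left(-46\right) = \frac{-9 + 4 - 10}{3 \left(-3\right)} \left(-12\right) \left(-46\right) = \frac{1}{3} \left(- \frac{1}{3}\right) \left(-15\right) \left(-12\right) \left(-46\right) = \frac{5}{3} \left(-12\right) \left(-46\right) = \left(-20\right) \left(-46\right) = 920$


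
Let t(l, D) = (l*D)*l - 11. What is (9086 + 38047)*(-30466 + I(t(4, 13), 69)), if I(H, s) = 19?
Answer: -1435058451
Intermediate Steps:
t(l, D) = -11 + D*l² (t(l, D) = (D*l)*l - 11 = D*l² - 11 = -11 + D*l²)
(9086 + 38047)*(-30466 + I(t(4, 13), 69)) = (9086 + 38047)*(-30466 + 19) = 47133*(-30447) = -1435058451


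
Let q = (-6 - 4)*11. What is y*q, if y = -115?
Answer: 12650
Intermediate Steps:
q = -110 (q = -10*11 = -110)
y*q = -115*(-110) = 12650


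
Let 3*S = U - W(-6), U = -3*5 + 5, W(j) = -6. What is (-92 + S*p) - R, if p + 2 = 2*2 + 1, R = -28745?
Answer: 28649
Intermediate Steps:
U = -10 (U = -15 + 5 = -10)
S = -4/3 (S = (-10 - 1*(-6))/3 = (-10 + 6)/3 = (⅓)*(-4) = -4/3 ≈ -1.3333)
p = 3 (p = -2 + (2*2 + 1) = -2 + (4 + 1) = -2 + 5 = 3)
(-92 + S*p) - R = (-92 - 4/3*3) - 1*(-28745) = (-92 - 4) + 28745 = -96 + 28745 = 28649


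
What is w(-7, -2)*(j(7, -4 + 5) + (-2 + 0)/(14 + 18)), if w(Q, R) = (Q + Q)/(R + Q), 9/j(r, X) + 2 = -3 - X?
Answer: -175/72 ≈ -2.4306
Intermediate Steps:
j(r, X) = 9/(-5 - X) (j(r, X) = 9/(-2 + (-3 - X)) = 9/(-5 - X))
w(Q, R) = 2*Q/(Q + R) (w(Q, R) = (2*Q)/(Q + R) = 2*Q/(Q + R))
w(-7, -2)*(j(7, -4 + 5) + (-2 + 0)/(14 + 18)) = (2*(-7)/(-7 - 2))*(-9/(5 + (-4 + 5)) + (-2 + 0)/(14 + 18)) = (2*(-7)/(-9))*(-9/(5 + 1) - 2/32) = (2*(-7)*(-⅑))*(-9/6 - 2*1/32) = 14*(-9*⅙ - 1/16)/9 = 14*(-3/2 - 1/16)/9 = (14/9)*(-25/16) = -175/72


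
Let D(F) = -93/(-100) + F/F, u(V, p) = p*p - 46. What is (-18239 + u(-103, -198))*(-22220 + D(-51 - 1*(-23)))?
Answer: -46477980633/100 ≈ -4.6478e+8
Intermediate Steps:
u(V, p) = -46 + p**2 (u(V, p) = p**2 - 46 = -46 + p**2)
D(F) = 193/100 (D(F) = -93*(-1/100) + 1 = 93/100 + 1 = 193/100)
(-18239 + u(-103, -198))*(-22220 + D(-51 - 1*(-23))) = (-18239 + (-46 + (-198)**2))*(-22220 + 193/100) = (-18239 + (-46 + 39204))*(-2221807/100) = (-18239 + 39158)*(-2221807/100) = 20919*(-2221807/100) = -46477980633/100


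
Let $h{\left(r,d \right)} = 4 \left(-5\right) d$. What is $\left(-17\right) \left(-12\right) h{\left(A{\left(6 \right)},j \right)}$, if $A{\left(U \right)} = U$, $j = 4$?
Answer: $-16320$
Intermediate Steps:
$h{\left(r,d \right)} = - 20 d$
$\left(-17\right) \left(-12\right) h{\left(A{\left(6 \right)},j \right)} = \left(-17\right) \left(-12\right) \left(\left(-20\right) 4\right) = 204 \left(-80\right) = -16320$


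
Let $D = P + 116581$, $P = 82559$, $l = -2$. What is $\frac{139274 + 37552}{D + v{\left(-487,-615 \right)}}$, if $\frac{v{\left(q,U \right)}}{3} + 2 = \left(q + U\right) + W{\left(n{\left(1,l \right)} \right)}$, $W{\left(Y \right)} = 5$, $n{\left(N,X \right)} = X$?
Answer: $\frac{58942}{65281} \approx 0.9029$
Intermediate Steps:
$v{\left(q,U \right)} = 9 + 3 U + 3 q$ ($v{\left(q,U \right)} = -6 + 3 \left(\left(q + U\right) + 5\right) = -6 + 3 \left(\left(U + q\right) + 5\right) = -6 + 3 \left(5 + U + q\right) = -6 + \left(15 + 3 U + 3 q\right) = 9 + 3 U + 3 q$)
$D = 199140$ ($D = 82559 + 116581 = 199140$)
$\frac{139274 + 37552}{D + v{\left(-487,-615 \right)}} = \frac{139274 + 37552}{199140 + \left(9 + 3 \left(-615\right) + 3 \left(-487\right)\right)} = \frac{176826}{199140 - 3297} = \frac{176826}{195843} = 176826 \cdot \frac{1}{195843} = \frac{58942}{65281}$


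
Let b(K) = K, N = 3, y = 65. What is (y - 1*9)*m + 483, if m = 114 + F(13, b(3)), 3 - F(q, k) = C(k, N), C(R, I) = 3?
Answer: 6867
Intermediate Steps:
F(q, k) = 0 (F(q, k) = 3 - 1*3 = 3 - 3 = 0)
m = 114 (m = 114 + 0 = 114)
(y - 1*9)*m + 483 = (65 - 1*9)*114 + 483 = (65 - 9)*114 + 483 = 56*114 + 483 = 6384 + 483 = 6867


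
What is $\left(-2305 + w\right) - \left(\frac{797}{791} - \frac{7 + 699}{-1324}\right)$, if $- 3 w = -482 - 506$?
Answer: $- \frac{3106046645}{1570926} \approx -1977.2$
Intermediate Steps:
$w = \frac{988}{3}$ ($w = - \frac{-482 - 506}{3} = \left(- \frac{1}{3}\right) \left(-988\right) = \frac{988}{3} \approx 329.33$)
$\left(-2305 + w\right) - \left(\frac{797}{791} - \frac{7 + 699}{-1324}\right) = \left(-2305 + \frac{988}{3}\right) - \left(\frac{797}{791} - \frac{7 + 699}{-1324}\right) = - \frac{5927}{3} + \left(\left(-1594\right) \frac{1}{1582} + 706 \left(- \frac{1}{1324}\right)\right) = - \frac{5927}{3} - \frac{806837}{523642} = - \frac{3106046645}{1570926}$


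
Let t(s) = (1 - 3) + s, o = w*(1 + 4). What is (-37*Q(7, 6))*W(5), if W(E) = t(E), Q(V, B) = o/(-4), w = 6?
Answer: 1665/2 ≈ 832.50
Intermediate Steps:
o = 30 (o = 6*(1 + 4) = 6*5 = 30)
Q(V, B) = -15/2 (Q(V, B) = 30/(-4) = 30*(-1/4) = -15/2)
t(s) = -2 + s
W(E) = -2 + E
(-37*Q(7, 6))*W(5) = (-37*(-15/2))*(-2 + 5) = (555/2)*3 = 1665/2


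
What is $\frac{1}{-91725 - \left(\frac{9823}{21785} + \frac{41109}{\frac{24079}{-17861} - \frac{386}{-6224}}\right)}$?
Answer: $- \frac{311467442975}{18613836812978164} \approx -1.6733 \cdot 10^{-5}$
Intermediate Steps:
$\frac{1}{-91725 - \left(\frac{9823}{21785} + \frac{41109}{\frac{24079}{-17861} - \frac{386}{-6224}}\right)} = \frac{1}{-91725 - \left(\frac{9823}{21785} + \frac{41109}{24079 \left(- \frac{1}{17861}\right) - - \frac{193}{3112}}\right)} = \frac{1}{-91725 - \left(\frac{9823}{21785} + \frac{41109}{- \frac{24079}{17861} + \frac{193}{3112}}\right)} = \frac{1}{-91725 - \left(\frac{9823}{21785} + \frac{41109}{- \frac{71486675}{55583432}}\right)} = \frac{1}{-91725 - - \frac{9955514393903711}{311467442975}} = \frac{1}{-91725 + \left(- \frac{9823}{21785} + \frac{2284979306088}{71486675}\right)} = \frac{1}{-91725 + \frac{9955514393903711}{311467442975}} = \frac{1}{- \frac{18613836812978164}{311467442975}} = - \frac{311467442975}{18613836812978164}$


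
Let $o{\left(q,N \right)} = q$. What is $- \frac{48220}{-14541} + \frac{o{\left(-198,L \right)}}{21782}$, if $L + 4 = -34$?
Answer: $\frac{523724461}{158366031} \approx 3.307$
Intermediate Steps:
$L = -38$ ($L = -4 - 34 = -38$)
$- \frac{48220}{-14541} + \frac{o{\left(-198,L \right)}}{21782} = - \frac{48220}{-14541} - \frac{198}{21782} = \left(-48220\right) \left(- \frac{1}{14541}\right) - \frac{99}{10891} = \frac{48220}{14541} - \frac{99}{10891} = \frac{523724461}{158366031}$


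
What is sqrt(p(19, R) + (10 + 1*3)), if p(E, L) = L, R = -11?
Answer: sqrt(2) ≈ 1.4142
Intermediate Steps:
sqrt(p(19, R) + (10 + 1*3)) = sqrt(-11 + (10 + 1*3)) = sqrt(-11 + (10 + 3)) = sqrt(-11 + 13) = sqrt(2)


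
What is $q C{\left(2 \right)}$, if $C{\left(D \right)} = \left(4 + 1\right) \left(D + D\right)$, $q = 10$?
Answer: $200$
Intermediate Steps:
$C{\left(D \right)} = 10 D$ ($C{\left(D \right)} = 5 \cdot 2 D = 10 D$)
$q C{\left(2 \right)} = 10 \cdot 10 \cdot 2 = 10 \cdot 20 = 200$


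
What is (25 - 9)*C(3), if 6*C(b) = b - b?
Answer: 0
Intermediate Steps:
C(b) = 0 (C(b) = (b - b)/6 = (⅙)*0 = 0)
(25 - 9)*C(3) = (25 - 9)*0 = 16*0 = 0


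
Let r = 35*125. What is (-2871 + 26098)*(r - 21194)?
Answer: -390654913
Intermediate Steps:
r = 4375
(-2871 + 26098)*(r - 21194) = (-2871 + 26098)*(4375 - 21194) = 23227*(-16819) = -390654913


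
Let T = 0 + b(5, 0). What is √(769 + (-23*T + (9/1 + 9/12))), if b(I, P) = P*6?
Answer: √3115/2 ≈ 27.906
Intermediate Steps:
b(I, P) = 6*P
T = 0 (T = 0 + 6*0 = 0 + 0 = 0)
√(769 + (-23*T + (9/1 + 9/12))) = √(769 + (-23*0 + (9/1 + 9/12))) = √(769 + (0 + (9*1 + 9*(1/12)))) = √(769 + (0 + (9 + ¾))) = √(769 + (0 + 39/4)) = √(769 + 39/4) = √(3115/4) = √3115/2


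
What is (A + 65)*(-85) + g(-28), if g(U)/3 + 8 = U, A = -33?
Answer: -2828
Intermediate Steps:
g(U) = -24 + 3*U
(A + 65)*(-85) + g(-28) = (-33 + 65)*(-85) + (-24 + 3*(-28)) = 32*(-85) + (-24 - 84) = -2720 - 108 = -2828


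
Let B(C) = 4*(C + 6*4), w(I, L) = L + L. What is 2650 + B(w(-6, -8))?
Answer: 2682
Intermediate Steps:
w(I, L) = 2*L
B(C) = 96 + 4*C (B(C) = 4*(C + 24) = 4*(24 + C) = 96 + 4*C)
2650 + B(w(-6, -8)) = 2650 + (96 + 4*(2*(-8))) = 2650 + (96 + 4*(-16)) = 2650 + (96 - 64) = 2650 + 32 = 2682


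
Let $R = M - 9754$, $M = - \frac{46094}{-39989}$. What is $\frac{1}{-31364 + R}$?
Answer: $- \frac{39989}{1644221608} \approx -2.4321 \cdot 10^{-5}$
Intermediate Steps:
$M = \frac{46094}{39989}$ ($M = \left(-46094\right) \left(- \frac{1}{39989}\right) = \frac{46094}{39989} \approx 1.1527$)
$R = - \frac{390006612}{39989}$ ($R = \frac{46094}{39989} - 9754 = - \frac{390006612}{39989} \approx -9752.8$)
$\frac{1}{-31364 + R} = \frac{1}{-31364 - \frac{390006612}{39989}} = \frac{1}{- \frac{1644221608}{39989}} = - \frac{39989}{1644221608}$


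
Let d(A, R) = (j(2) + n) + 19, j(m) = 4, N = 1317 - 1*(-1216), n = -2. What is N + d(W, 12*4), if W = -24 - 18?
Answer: 2554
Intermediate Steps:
W = -42
N = 2533 (N = 1317 + 1216 = 2533)
d(A, R) = 21 (d(A, R) = (4 - 2) + 19 = 2 + 19 = 21)
N + d(W, 12*4) = 2533 + 21 = 2554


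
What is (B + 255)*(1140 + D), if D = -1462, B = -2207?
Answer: 628544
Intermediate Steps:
(B + 255)*(1140 + D) = (-2207 + 255)*(1140 - 1462) = -1952*(-322) = 628544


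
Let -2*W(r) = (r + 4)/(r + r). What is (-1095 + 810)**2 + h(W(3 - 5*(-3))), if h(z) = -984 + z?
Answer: 2888665/36 ≈ 80241.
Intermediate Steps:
W(r) = -(4 + r)/(4*r) (W(r) = -(r + 4)/(2*(r + r)) = -(4 + r)/(2*(2*r)) = -(4 + r)*1/(2*r)/2 = -(4 + r)/(4*r))
(-1095 + 810)**2 + h(W(3 - 5*(-3))) = (-1095 + 810)**2 + (-984 + (-4 - (3 - 5*(-3)))/(4*(3 - 5*(-3)))) = (-285)**2 + (-984 + (-4 - (3 + 15))/(4*(3 + 15))) = 81225 + (-984 + (1/4)*(-4 - 1*18)/18) = 81225 + (-984 + (1/4)*(1/18)*(-4 - 18)) = 81225 + (-984 + (1/4)*(1/18)*(-22)) = 81225 + (-984 - 11/36) = 81225 - 35435/36 = 2888665/36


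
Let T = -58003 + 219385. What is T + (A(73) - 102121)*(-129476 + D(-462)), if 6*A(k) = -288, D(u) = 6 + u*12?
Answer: 13794406748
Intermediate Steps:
D(u) = 6 + 12*u
A(k) = -48 (A(k) = (⅙)*(-288) = -48)
T = 161382
T + (A(73) - 102121)*(-129476 + D(-462)) = 161382 + (-48 - 102121)*(-129476 + (6 + 12*(-462))) = 161382 - 102169*(-129476 + (6 - 5544)) = 161382 - 102169*(-129476 - 5538) = 161382 - 102169*(-135014) = 161382 + 13794245366 = 13794406748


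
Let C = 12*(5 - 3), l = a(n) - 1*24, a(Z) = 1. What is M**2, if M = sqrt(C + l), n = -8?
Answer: 1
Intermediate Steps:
l = -23 (l = 1 - 1*24 = 1 - 24 = -23)
C = 24 (C = 12*2 = 24)
M = 1 (M = sqrt(24 - 23) = sqrt(1) = 1)
M**2 = 1**2 = 1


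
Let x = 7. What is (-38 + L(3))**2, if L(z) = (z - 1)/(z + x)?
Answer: 35721/25 ≈ 1428.8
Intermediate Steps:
L(z) = (-1 + z)/(7 + z) (L(z) = (z - 1)/(z + 7) = (-1 + z)/(7 + z))
(-38 + L(3))**2 = (-38 + (-1 + 3)/(7 + 3))**2 = (-38 + 2/10)**2 = (-38 + (1/10)*2)**2 = (-38 + 1/5)**2 = (-189/5)**2 = 35721/25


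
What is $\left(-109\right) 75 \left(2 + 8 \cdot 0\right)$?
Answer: $-16350$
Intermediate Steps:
$\left(-109\right) 75 \left(2 + 8 \cdot 0\right) = - 8175 \left(2 + 0\right) = \left(-8175\right) 2 = -16350$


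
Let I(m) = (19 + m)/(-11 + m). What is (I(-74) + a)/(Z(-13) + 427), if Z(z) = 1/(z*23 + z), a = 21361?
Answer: 113302176/2264791 ≈ 50.028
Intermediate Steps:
I(m) = (19 + m)/(-11 + m)
Z(z) = 1/(24*z) (Z(z) = 1/(23*z + z) = 1/(24*z))
(I(-74) + a)/(Z(-13) + 427) = ((19 - 74)/(-11 - 74) + 21361)/((1/24)/(-13) + 427) = (-55/(-85) + 21361)/((1/24)*(-1/13) + 427) = (-1/85*(-55) + 21361)/(-1/312 + 427) = (11/17 + 21361)/(133223/312) = (363148/17)*(312/133223) = 113302176/2264791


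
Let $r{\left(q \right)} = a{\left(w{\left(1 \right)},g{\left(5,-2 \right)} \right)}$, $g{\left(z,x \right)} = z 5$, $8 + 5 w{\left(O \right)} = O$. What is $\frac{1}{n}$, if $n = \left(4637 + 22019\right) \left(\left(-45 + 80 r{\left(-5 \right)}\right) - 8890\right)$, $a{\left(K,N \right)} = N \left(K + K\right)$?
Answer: $- \frac{1}{387444960} \approx -2.581 \cdot 10^{-9}$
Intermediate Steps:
$w{\left(O \right)} = - \frac{8}{5} + \frac{O}{5}$
$g{\left(z,x \right)} = 5 z$
$a{\left(K,N \right)} = 2 K N$ ($a{\left(K,N \right)} = N 2 K = 2 K N$)
$r{\left(q \right)} = -70$ ($r{\left(q \right)} = 2 \left(- \frac{8}{5} + \frac{1}{5} \cdot 1\right) 5 \cdot 5 = 2 \left(- \frac{8}{5} + \frac{1}{5}\right) 25 = 2 \left(- \frac{7}{5}\right) 25 = -70$)
$n = -387444960$ ($n = \left(4637 + 22019\right) \left(\left(-45 + 80 \left(-70\right)\right) - 8890\right) = 26656 \left(\left(-45 - 5600\right) - 8890\right) = 26656 \left(-5645 - 8890\right) = 26656 \left(-14535\right) = -387444960$)
$\frac{1}{n} = \frac{1}{-387444960} = - \frac{1}{387444960}$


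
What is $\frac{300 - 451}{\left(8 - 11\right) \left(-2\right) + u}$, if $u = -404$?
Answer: $\frac{151}{398} \approx 0.3794$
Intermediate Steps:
$\frac{300 - 451}{\left(8 - 11\right) \left(-2\right) + u} = \frac{300 - 451}{\left(8 - 11\right) \left(-2\right) - 404} = - \frac{151}{\left(-3\right) \left(-2\right) - 404} = - \frac{151}{6 - 404} = - \frac{151}{-398} = \left(-151\right) \left(- \frac{1}{398}\right) = \frac{151}{398}$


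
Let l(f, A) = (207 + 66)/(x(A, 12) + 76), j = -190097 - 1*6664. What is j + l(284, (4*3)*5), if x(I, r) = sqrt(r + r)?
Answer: -282937131/1438 - 273*sqrt(6)/2876 ≈ -1.9676e+5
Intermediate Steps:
x(I, r) = sqrt(2)*sqrt(r) (x(I, r) = sqrt(2*r) = sqrt(2)*sqrt(r))
j = -196761 (j = -190097 - 6664 = -196761)
l(f, A) = 273/(76 + 2*sqrt(6)) (l(f, A) = (207 + 66)/(sqrt(2)*sqrt(12) + 76) = 273/(sqrt(2)*(2*sqrt(3)) + 76) = 273/(2*sqrt(6) + 76) = 273/(76 + 2*sqrt(6)))
j + l(284, (4*3)*5) = -196761 + (5187/1438 - 273*sqrt(6)/2876) = -282937131/1438 - 273*sqrt(6)/2876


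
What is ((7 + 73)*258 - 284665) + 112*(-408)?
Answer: -309721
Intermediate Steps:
((7 + 73)*258 - 284665) + 112*(-408) = (80*258 - 284665) - 45696 = (20640 - 284665) - 45696 = -264025 - 45696 = -309721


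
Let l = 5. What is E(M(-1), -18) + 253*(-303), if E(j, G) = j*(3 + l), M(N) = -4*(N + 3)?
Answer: -76723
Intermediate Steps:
M(N) = -12 - 4*N (M(N) = -4*(3 + N) = -12 - 4*N)
E(j, G) = 8*j (E(j, G) = j*(3 + 5) = j*8 = 8*j)
E(M(-1), -18) + 253*(-303) = 8*(-12 - 4*(-1)) + 253*(-303) = 8*(-12 + 4) - 76659 = 8*(-8) - 76659 = -64 - 76659 = -76723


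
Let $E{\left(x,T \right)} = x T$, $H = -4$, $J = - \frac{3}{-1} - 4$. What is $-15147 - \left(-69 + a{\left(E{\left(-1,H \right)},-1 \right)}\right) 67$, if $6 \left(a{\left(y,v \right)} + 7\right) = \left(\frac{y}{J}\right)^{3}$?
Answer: $- \frac{28021}{3} \approx -9340.3$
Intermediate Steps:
$J = -1$ ($J = \left(-3\right) \left(-1\right) - 4 = 3 - 4 = -1$)
$E{\left(x,T \right)} = T x$
$a{\left(y,v \right)} = -7 - \frac{y^{3}}{6}$ ($a{\left(y,v \right)} = -7 + \frac{\left(\frac{y}{-1}\right)^{3}}{6} = -7 + \frac{\left(y \left(-1\right)\right)^{3}}{6} = -7 + \frac{\left(- y\right)^{3}}{6} = -7 + \frac{\left(-1\right) y^{3}}{6} = -7 - \frac{y^{3}}{6}$)
$-15147 - \left(-69 + a{\left(E{\left(-1,H \right)},-1 \right)}\right) 67 = -15147 - \left(-69 - \left(7 + \frac{\left(\left(-4\right) \left(-1\right)\right)^{3}}{6}\right)\right) 67 = -15147 - \left(-69 - \left(7 + \frac{4^{3}}{6}\right)\right) 67 = -15147 - \left(-69 - \frac{53}{3}\right) 67 = -15147 - \left(- \frac{260}{3}\right) 67 = -15147 - - \frac{17420}{3} = -15147 + \frac{17420}{3} = - \frac{28021}{3}$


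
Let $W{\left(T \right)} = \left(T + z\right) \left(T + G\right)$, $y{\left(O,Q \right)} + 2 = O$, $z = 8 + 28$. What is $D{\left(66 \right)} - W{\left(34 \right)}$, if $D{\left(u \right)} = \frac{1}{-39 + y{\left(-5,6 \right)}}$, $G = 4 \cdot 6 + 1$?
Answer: $- \frac{189981}{46} \approx -4130.0$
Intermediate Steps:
$G = 25$ ($G = 24 + 1 = 25$)
$z = 36$
$y{\left(O,Q \right)} = -2 + O$
$W{\left(T \right)} = \left(25 + T\right) \left(36 + T\right)$ ($W{\left(T \right)} = \left(T + 36\right) \left(T + 25\right) = \left(36 + T\right) \left(25 + T\right) = \left(25 + T\right) \left(36 + T\right)$)
$D{\left(u \right)} = - \frac{1}{46}$ ($D{\left(u \right)} = \frac{1}{-39 - 7} = \frac{1}{-46} = - \frac{1}{46}$)
$D{\left(66 \right)} - W{\left(34 \right)} = - \frac{1}{46} - \left(900 + 34^{2} + 61 \cdot 34\right) = - \frac{1}{46} - \left(900 + 1156 + 2074\right) = - \frac{1}{46} - 4130 = - \frac{189981}{46}$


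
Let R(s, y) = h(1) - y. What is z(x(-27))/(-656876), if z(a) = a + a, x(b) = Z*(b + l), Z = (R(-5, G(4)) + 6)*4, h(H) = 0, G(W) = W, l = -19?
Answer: 184/164219 ≈ 0.0011205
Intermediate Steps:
R(s, y) = -y (R(s, y) = 0 - y = -y)
Z = 8 (Z = (-1*4 + 6)*4 = (-4 + 6)*4 = 2*4 = 8)
x(b) = -152 + 8*b (x(b) = 8*(b - 19) = 8*(-19 + b) = -152 + 8*b)
z(a) = 2*a
z(x(-27))/(-656876) = (2*(-152 + 8*(-27)))/(-656876) = (2*(-152 - 216))*(-1/656876) = (2*(-368))*(-1/656876) = -736*(-1/656876) = 184/164219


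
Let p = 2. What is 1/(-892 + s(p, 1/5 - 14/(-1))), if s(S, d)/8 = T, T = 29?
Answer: -1/660 ≈ -0.0015152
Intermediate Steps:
s(S, d) = 232 (s(S, d) = 8*29 = 232)
1/(-892 + s(p, 1/5 - 14/(-1))) = 1/(-892 + 232) = 1/(-660) = -1/660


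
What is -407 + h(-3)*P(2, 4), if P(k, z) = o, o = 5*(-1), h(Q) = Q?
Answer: -392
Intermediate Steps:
o = -5
P(k, z) = -5
-407 + h(-3)*P(2, 4) = -407 - 3*(-5) = -407 + 15 = -392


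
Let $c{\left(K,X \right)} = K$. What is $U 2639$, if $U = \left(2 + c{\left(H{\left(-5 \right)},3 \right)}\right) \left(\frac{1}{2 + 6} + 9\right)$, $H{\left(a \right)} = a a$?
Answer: $\frac{5201469}{8} \approx 6.5018 \cdot 10^{5}$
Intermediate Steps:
$H{\left(a \right)} = a^{2}$
$U = \frac{1971}{8}$ ($U = \left(2 + \left(-5\right)^{2}\right) \left(\frac{1}{2 + 6} + 9\right) = \left(2 + 25\right) \left(\frac{1}{8} + 9\right) = 27 \left(\frac{1}{8} + 9\right) = 27 \cdot \frac{73}{8} = \frac{1971}{8} \approx 246.38$)
$U 2639 = \frac{1971}{8} \cdot 2639 = \frac{5201469}{8}$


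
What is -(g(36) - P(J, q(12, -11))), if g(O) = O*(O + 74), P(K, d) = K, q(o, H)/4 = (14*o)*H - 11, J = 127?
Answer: -3833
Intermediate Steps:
q(o, H) = -44 + 56*H*o (q(o, H) = 4*((14*o)*H - 11) = 4*(14*H*o - 11) = 4*(-11 + 14*H*o) = -44 + 56*H*o)
g(O) = O*(74 + O)
-(g(36) - P(J, q(12, -11))) = -(36*(74 + 36) - 1*127) = -(36*110 - 127) = -(3960 - 127) = -1*3833 = -3833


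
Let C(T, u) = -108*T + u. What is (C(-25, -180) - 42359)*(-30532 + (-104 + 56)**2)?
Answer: 1124575292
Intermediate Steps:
C(T, u) = u - 108*T
(C(-25, -180) - 42359)*(-30532 + (-104 + 56)**2) = ((-180 - 108*(-25)) - 42359)*(-30532 + (-104 + 56)**2) = ((-180 + 2700) - 42359)*(-30532 + (-48)**2) = (2520 - 42359)*(-30532 + 2304) = -39839*(-28228) = 1124575292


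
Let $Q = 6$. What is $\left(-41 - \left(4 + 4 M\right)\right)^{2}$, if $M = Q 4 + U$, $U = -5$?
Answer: $14641$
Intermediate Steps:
$M = 19$ ($M = 6 \cdot 4 - 5 = 24 - 5 = 19$)
$\left(-41 - \left(4 + 4 M\right)\right)^{2} = \left(-41 - 80\right)^{2} = \left(-121\right)^{2} = 14641$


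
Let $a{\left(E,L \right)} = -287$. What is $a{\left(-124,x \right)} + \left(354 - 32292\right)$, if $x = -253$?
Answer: $-32225$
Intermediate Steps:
$a{\left(-124,x \right)} + \left(354 - 32292\right) = -287 + \left(354 - 32292\right) = -287 - 31938 = -32225$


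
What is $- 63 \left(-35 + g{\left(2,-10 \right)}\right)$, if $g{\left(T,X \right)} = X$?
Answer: $2835$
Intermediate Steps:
$- 63 \left(-35 + g{\left(2,-10 \right)}\right) = - 63 \left(-35 - 10\right) = \left(-63\right) \left(-45\right) = 2835$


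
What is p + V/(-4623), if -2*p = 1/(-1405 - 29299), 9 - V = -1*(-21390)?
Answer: 437656357/94629728 ≈ 4.6249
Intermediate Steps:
V = -21381 (V = 9 - (-1)*(-21390) = 9 - 1*21390 = 9 - 21390 = -21381)
p = 1/61408 (p = -1/(2*(-1405 - 29299)) = -½/(-30704) = -½*(-1/30704) = 1/61408 ≈ 1.6285e-5)
p + V/(-4623) = 1/61408 - 21381/(-4623) = 1/61408 - 21381*(-1/4623) = 1/61408 + 7127/1541 = 437656357/94629728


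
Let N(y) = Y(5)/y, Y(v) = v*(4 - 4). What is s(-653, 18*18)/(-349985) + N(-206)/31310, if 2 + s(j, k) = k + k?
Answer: -646/349985 ≈ -0.0018458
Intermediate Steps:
Y(v) = 0 (Y(v) = v*0 = 0)
s(j, k) = -2 + 2*k (s(j, k) = -2 + (k + k) = -2 + 2*k)
N(y) = 0 (N(y) = 0/y = 0)
s(-653, 18*18)/(-349985) + N(-206)/31310 = (-2 + 2*(18*18))/(-349985) + 0/31310 = (-2 + 2*324)*(-1/349985) + 0*(1/31310) = (-2 + 648)*(-1/349985) + 0 = 646*(-1/349985) + 0 = -646/349985 + 0 = -646/349985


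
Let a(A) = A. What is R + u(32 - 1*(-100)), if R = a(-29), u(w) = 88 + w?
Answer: 191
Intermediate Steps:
R = -29
R + u(32 - 1*(-100)) = -29 + (88 + (32 - 1*(-100))) = -29 + (88 + (32 + 100)) = -29 + (88 + 132) = -29 + 220 = 191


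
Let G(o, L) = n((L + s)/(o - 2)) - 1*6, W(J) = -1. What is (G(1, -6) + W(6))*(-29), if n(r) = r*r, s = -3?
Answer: -2146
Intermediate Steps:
n(r) = r**2
G(o, L) = -6 + (-3 + L)**2/(-2 + o)**2 (G(o, L) = ((L - 3)/(o - 2))**2 - 1*6 = ((-3 + L)/(-2 + o))**2 - 6 = (-3 + L)**2/(-2 + o)**2 - 6 = -6 + (-3 + L)**2/(-2 + o)**2)
(G(1, -6) + W(6))*(-29) = ((-6 + (-3 - 6)**2/(-2 + 1)**2) - 1)*(-29) = ((-6 + (-9)**2/(-1)**2) - 1)*(-29) = ((-6 + 81*1) - 1)*(-29) = ((-6 + 81) - 1)*(-29) = (75 - 1)*(-29) = 74*(-29) = -2146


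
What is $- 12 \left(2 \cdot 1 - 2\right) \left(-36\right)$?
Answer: $0$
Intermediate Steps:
$- 12 \left(2 \cdot 1 - 2\right) \left(-36\right) = - 12 \left(2 - 2\right) \left(-36\right) = \left(-12\right) 0 \left(-36\right) = 0 \left(-36\right) = 0$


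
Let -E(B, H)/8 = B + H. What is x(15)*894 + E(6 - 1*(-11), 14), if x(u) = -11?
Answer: -10082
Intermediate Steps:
E(B, H) = -8*B - 8*H (E(B, H) = -8*(B + H) = -8*B - 8*H)
x(15)*894 + E(6 - 1*(-11), 14) = -11*894 + (-8*(6 - 1*(-11)) - 8*14) = -9834 + (-8*(6 + 11) - 112) = -9834 + (-8*17 - 112) = -9834 + (-136 - 112) = -9834 - 248 = -10082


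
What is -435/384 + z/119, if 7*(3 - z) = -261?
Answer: -84689/106624 ≈ -0.79428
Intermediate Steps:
z = 282/7 (z = 3 - ⅐*(-261) = 3 + 261/7 = 282/7 ≈ 40.286)
-435/384 + z/119 = -435/384 + (282/7)/119 = -435*1/384 + (282/7)*(1/119) = -145/128 + 282/833 = -84689/106624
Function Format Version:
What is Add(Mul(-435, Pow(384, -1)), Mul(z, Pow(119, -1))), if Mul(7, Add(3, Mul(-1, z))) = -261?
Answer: Rational(-84689, 106624) ≈ -0.79428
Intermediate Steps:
z = Rational(282, 7) (z = Add(3, Mul(Rational(-1, 7), -261)) = Add(3, Rational(261, 7)) = Rational(282, 7) ≈ 40.286)
Add(Mul(-435, Pow(384, -1)), Mul(z, Pow(119, -1))) = Add(Mul(-435, Pow(384, -1)), Mul(Rational(282, 7), Pow(119, -1))) = Add(Mul(-435, Rational(1, 384)), Mul(Rational(282, 7), Rational(1, 119))) = Add(Rational(-145, 128), Rational(282, 833)) = Rational(-84689, 106624)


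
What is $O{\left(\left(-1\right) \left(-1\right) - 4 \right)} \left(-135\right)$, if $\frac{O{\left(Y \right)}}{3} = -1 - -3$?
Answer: $-810$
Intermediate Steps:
$O{\left(Y \right)} = 6$ ($O{\left(Y \right)} = 3 \left(-1 - -3\right) = 3 \left(-1 + 3\right) = 3 \cdot 2 = 6$)
$O{\left(\left(-1\right) \left(-1\right) - 4 \right)} \left(-135\right) = 6 \left(-135\right) = -810$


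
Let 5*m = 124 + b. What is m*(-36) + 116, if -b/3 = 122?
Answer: 9292/5 ≈ 1858.4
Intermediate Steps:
b = -366 (b = -3*122 = -366)
m = -242/5 (m = (124 - 366)/5 = (1/5)*(-242) = -242/5 ≈ -48.400)
m*(-36) + 116 = -242/5*(-36) + 116 = 8712/5 + 116 = 9292/5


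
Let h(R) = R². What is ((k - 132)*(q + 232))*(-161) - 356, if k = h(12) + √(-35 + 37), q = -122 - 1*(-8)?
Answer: -228332 - 18998*√2 ≈ -2.5520e+5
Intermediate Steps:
q = -114 (q = -122 + 8 = -114)
k = 144 + √2 (k = 12² + √(-35 + 37) = 144 + √2 ≈ 145.41)
((k - 132)*(q + 232))*(-161) - 356 = (((144 + √2) - 132)*(-114 + 232))*(-161) - 356 = ((12 + √2)*118)*(-161) - 356 = (1416 + 118*√2)*(-161) - 356 = (-227976 - 18998*√2) - 356 = -228332 - 18998*√2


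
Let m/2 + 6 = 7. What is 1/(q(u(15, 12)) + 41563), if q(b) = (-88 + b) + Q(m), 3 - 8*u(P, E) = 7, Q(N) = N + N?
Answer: 2/82957 ≈ 2.4109e-5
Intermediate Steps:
m = 2 (m = -12 + 2*7 = -12 + 14 = 2)
Q(N) = 2*N
u(P, E) = -½ (u(P, E) = 3/8 - ⅛*7 = 3/8 - 7/8 = -½)
q(b) = -84 + b (q(b) = (-88 + b) + 2*2 = (-88 + b) + 4 = -84 + b)
1/(q(u(15, 12)) + 41563) = 1/((-84 - ½) + 41563) = 1/(-169/2 + 41563) = 1/(82957/2) = 2/82957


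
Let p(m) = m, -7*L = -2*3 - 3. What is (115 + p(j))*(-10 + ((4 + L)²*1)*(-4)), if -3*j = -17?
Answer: -2159692/147 ≈ -14692.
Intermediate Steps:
j = 17/3 (j = -⅓*(-17) = 17/3 ≈ 5.6667)
L = 9/7 (L = -(-2*3 - 3)/7 = -(-6 - 3)/7 = -⅐*(-9) = 9/7 ≈ 1.2857)
(115 + p(j))*(-10 + ((4 + L)²*1)*(-4)) = (115 + 17/3)*(-10 + ((4 + 9/7)²*1)*(-4)) = 362*(-10 + ((37/7)²*1)*(-4))/3 = 362*(-10 + ((1369/49)*1)*(-4))/3 = 362*(-10 + (1369/49)*(-4))/3 = 362*(-10 - 5476/49)/3 = (362/3)*(-5966/49) = -2159692/147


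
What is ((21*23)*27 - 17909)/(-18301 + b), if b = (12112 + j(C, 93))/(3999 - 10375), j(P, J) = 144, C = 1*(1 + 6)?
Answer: 3879796/14587429 ≈ 0.26597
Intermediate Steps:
C = 7 (C = 1*7 = 7)
b = -1532/797 (b = (12112 + 144)/(3999 - 10375) = 12256/(-6376) = 12256*(-1/6376) = -1532/797 ≈ -1.9222)
((21*23)*27 - 17909)/(-18301 + b) = ((21*23)*27 - 17909)/(-18301 - 1532/797) = (483*27 - 17909)/(-14587429/797) = (13041 - 17909)*(-797/14587429) = -4868*(-797/14587429) = 3879796/14587429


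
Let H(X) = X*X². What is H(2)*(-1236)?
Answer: -9888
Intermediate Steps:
H(X) = X³
H(2)*(-1236) = 2³*(-1236) = 8*(-1236) = -9888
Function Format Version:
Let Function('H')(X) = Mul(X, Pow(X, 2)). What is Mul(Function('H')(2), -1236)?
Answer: -9888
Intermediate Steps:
Function('H')(X) = Pow(X, 3)
Mul(Function('H')(2), -1236) = Mul(Pow(2, 3), -1236) = Mul(8, -1236) = -9888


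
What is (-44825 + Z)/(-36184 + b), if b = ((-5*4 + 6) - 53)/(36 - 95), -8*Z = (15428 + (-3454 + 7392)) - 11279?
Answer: 21634533/17078312 ≈ 1.2668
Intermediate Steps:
Z = -8087/8 (Z = -((15428 + (-3454 + 7392)) - 11279)/8 = -((15428 + 3938) - 11279)/8 = -(19366 - 11279)/8 = -1/8*8087 = -8087/8 ≈ -1010.9)
b = 67/59 (b = ((-20 + 6) - 53)/(-59) = (-14 - 53)*(-1/59) = -67*(-1/59) = 67/59 ≈ 1.1356)
(-44825 + Z)/(-36184 + b) = (-44825 - 8087/8)/(-36184 + 67/59) = -366687/(8*(-2134789/59)) = -366687/8*(-59/2134789) = 21634533/17078312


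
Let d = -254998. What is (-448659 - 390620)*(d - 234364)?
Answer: 410711249998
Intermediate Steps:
(-448659 - 390620)*(d - 234364) = (-448659 - 390620)*(-254998 - 234364) = -839279*(-489362) = 410711249998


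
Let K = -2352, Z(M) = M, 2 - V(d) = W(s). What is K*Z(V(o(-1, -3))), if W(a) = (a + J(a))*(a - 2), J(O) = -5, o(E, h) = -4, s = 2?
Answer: -4704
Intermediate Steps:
W(a) = (-5 + a)*(-2 + a) (W(a) = (a - 5)*(a - 2) = (-5 + a)*(-2 + a))
V(d) = 2 (V(d) = 2 - (10 + 2**2 - 7*2) = 2 - (10 + 4 - 14) = 2 - 1*0 = 2 + 0 = 2)
K*Z(V(o(-1, -3))) = -2352*2 = -4704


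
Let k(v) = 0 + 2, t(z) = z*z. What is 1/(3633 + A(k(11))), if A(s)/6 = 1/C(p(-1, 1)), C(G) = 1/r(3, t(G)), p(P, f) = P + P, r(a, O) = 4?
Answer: 1/3657 ≈ 0.00027345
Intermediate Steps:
t(z) = z²
p(P, f) = 2*P
k(v) = 2
C(G) = ¼ (C(G) = 1/4 = ¼)
A(s) = 24 (A(s) = 6/(¼) = 6*4 = 24)
1/(3633 + A(k(11))) = 1/(3633 + 24) = 1/3657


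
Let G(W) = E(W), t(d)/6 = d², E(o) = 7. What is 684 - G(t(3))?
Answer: 677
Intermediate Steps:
t(d) = 6*d²
G(W) = 7
684 - G(t(3)) = 684 - 1*7 = 684 - 7 = 677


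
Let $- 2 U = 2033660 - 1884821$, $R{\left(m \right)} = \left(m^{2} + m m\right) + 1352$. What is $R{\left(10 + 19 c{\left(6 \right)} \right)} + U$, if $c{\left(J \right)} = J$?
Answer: $- \frac{84631}{2} \approx -42316.0$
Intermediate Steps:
$R{\left(m \right)} = 1352 + 2 m^{2}$ ($R{\left(m \right)} = \left(m^{2} + m^{2}\right) + 1352 = 2 m^{2} + 1352 = 1352 + 2 m^{2}$)
$U = - \frac{148839}{2}$ ($U = - \frac{2033660 - 1884821}{2} = \left(- \frac{1}{2}\right) 148839 = - \frac{148839}{2} \approx -74420.0$)
$R{\left(10 + 19 c{\left(6 \right)} \right)} + U = \left(1352 + 2 \left(10 + 19 \cdot 6\right)^{2}\right) - \frac{148839}{2} = \left(1352 + 2 \left(10 + 114\right)^{2}\right) - \frac{148839}{2} = \left(1352 + 2 \cdot 124^{2}\right) - \frac{148839}{2} = \left(1352 + 2 \cdot 15376\right) - \frac{148839}{2} = \left(1352 + 30752\right) - \frac{148839}{2} = 32104 - \frac{148839}{2} = - \frac{84631}{2}$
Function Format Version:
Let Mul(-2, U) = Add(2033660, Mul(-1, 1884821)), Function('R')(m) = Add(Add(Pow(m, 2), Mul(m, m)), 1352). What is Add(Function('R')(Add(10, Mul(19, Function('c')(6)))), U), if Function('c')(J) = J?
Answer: Rational(-84631, 2) ≈ -42316.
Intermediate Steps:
Function('R')(m) = Add(1352, Mul(2, Pow(m, 2))) (Function('R')(m) = Add(Add(Pow(m, 2), Pow(m, 2)), 1352) = Add(Mul(2, Pow(m, 2)), 1352) = Add(1352, Mul(2, Pow(m, 2))))
U = Rational(-148839, 2) (U = Mul(Rational(-1, 2), Add(2033660, Mul(-1, 1884821))) = Mul(Rational(-1, 2), Add(2033660, -1884821)) = Mul(Rational(-1, 2), 148839) = Rational(-148839, 2) ≈ -74420.)
Add(Function('R')(Add(10, Mul(19, Function('c')(6)))), U) = Add(Add(1352, Mul(2, Pow(Add(10, Mul(19, 6)), 2))), Rational(-148839, 2)) = Add(Add(1352, Mul(2, Pow(Add(10, 114), 2))), Rational(-148839, 2)) = Add(Add(1352, Mul(2, Pow(124, 2))), Rational(-148839, 2)) = Add(Add(1352, Mul(2, 15376)), Rational(-148839, 2)) = Add(Add(1352, 30752), Rational(-148839, 2)) = Add(32104, Rational(-148839, 2)) = Rational(-84631, 2)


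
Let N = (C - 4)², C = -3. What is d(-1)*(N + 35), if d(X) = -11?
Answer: -924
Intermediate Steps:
N = 49 (N = (-3 - 4)² = (-7)² = 49)
d(-1)*(N + 35) = -11*(49 + 35) = -11*84 = -924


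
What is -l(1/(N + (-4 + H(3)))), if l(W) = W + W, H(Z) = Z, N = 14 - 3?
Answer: -⅕ ≈ -0.20000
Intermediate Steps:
N = 11
l(W) = 2*W
-l(1/(N + (-4 + H(3)))) = -2/(11 + (-4 + 3)) = -2/(11 - 1) = -2/10 = -1*⅕ = -⅕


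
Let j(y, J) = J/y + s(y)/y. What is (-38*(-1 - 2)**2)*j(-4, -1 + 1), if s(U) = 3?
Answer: 513/2 ≈ 256.50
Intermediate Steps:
j(y, J) = 3/y + J/y (j(y, J) = J/y + 3/y = 3/y + J/y)
(-38*(-1 - 2)**2)*j(-4, -1 + 1) = (-38*(-1 - 2)**2)*((3 + (-1 + 1))/(-4)) = (-38*(-3)**2)*(-(3 + 0)/4) = (-38*9)*(-1/4*3) = -342*(-3/4) = 513/2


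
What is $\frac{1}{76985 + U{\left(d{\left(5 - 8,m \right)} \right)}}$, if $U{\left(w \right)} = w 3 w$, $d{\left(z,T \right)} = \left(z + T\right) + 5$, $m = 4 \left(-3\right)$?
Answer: $\frac{1}{77285} \approx 1.2939 \cdot 10^{-5}$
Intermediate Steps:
$m = -12$
$d{\left(z,T \right)} = 5 + T + z$ ($d{\left(z,T \right)} = \left(T + z\right) + 5 = 5 + T + z$)
$U{\left(w \right)} = 3 w^{2}$ ($U{\left(w \right)} = 3 w w = 3 w^{2}$)
$\frac{1}{76985 + U{\left(d{\left(5 - 8,m \right)} \right)}} = \frac{1}{76985 + 3 \left(5 - 12 + \left(5 - 8\right)\right)^{2}} = \frac{1}{76985 + 3 \left(5 - 12 - 3\right)^{2}} = \frac{1}{76985 + 3 \left(-10\right)^{2}} = \frac{1}{76985 + 3 \cdot 100} = \frac{1}{76985 + 300} = \frac{1}{77285}$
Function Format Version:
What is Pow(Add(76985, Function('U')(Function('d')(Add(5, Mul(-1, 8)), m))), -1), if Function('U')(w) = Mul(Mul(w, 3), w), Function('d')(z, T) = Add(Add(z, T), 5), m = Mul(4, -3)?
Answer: Rational(1, 77285) ≈ 1.2939e-5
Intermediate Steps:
m = -12
Function('d')(z, T) = Add(5, T, z) (Function('d')(z, T) = Add(Add(T, z), 5) = Add(5, T, z))
Function('U')(w) = Mul(3, Pow(w, 2)) (Function('U')(w) = Mul(Mul(3, w), w) = Mul(3, Pow(w, 2)))
Pow(Add(76985, Function('U')(Function('d')(Add(5, Mul(-1, 8)), m))), -1) = Pow(Add(76985, Mul(3, Pow(Add(5, -12, Add(5, Mul(-1, 8))), 2))), -1) = Pow(Add(76985, Mul(3, Pow(Add(5, -12, Add(5, -8)), 2))), -1) = Pow(Add(76985, Mul(3, Pow(Add(5, -12, -3), 2))), -1) = Pow(Add(76985, Mul(3, Pow(-10, 2))), -1) = Pow(Add(76985, Mul(3, 100)), -1) = Pow(Add(76985, 300), -1) = Pow(77285, -1) = Rational(1, 77285)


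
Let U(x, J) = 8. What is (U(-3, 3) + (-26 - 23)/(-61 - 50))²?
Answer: 877969/12321 ≈ 71.258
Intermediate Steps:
(U(-3, 3) + (-26 - 23)/(-61 - 50))² = (8 + (-26 - 23)/(-61 - 50))² = (8 - 49/(-111))² = (8 - 49*(-1/111))² = (8 + 49/111)² = (937/111)² = 877969/12321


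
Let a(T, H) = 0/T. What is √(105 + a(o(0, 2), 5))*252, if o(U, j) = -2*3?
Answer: 252*√105 ≈ 2582.2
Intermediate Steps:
o(U, j) = -6
a(T, H) = 0
√(105 + a(o(0, 2), 5))*252 = √(105 + 0)*252 = √105*252 = 252*√105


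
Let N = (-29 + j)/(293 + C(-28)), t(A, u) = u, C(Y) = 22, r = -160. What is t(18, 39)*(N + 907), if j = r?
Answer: 176748/5 ≈ 35350.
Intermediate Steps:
j = -160
N = -⅗ (N = (-29 - 160)/(293 + 22) = -189/315 = -189*1/315 = -⅗ ≈ -0.60000)
t(18, 39)*(N + 907) = 39*(-⅗ + 907) = 39*(4532/5) = 176748/5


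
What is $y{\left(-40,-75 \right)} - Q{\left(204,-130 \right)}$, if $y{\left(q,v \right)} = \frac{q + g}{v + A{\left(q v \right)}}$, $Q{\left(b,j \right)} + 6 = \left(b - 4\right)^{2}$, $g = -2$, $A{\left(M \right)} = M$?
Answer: $- \frac{38994164}{975} \approx -39994.0$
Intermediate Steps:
$Q{\left(b,j \right)} = -6 + \left(-4 + b\right)^{2}$ ($Q{\left(b,j \right)} = -6 + \left(b - 4\right)^{2} = -6 + \left(-4 + b\right)^{2}$)
$y{\left(q,v \right)} = \frac{-2 + q}{v + q v}$ ($y{\left(q,v \right)} = \frac{q - 2}{v + q v} = \frac{-2 + q}{v + q v}$)
$y{\left(-40,-75 \right)} - Q{\left(204,-130 \right)} = \frac{-2 - 40}{\left(-75\right) \left(1 - 40\right)} - \left(-6 + \left(-4 + 204\right)^{2}\right) = \left(- \frac{1}{75}\right) \frac{1}{-39} \left(-42\right) - \left(-6 + 200^{2}\right) = \left(- \frac{1}{75}\right) \left(- \frac{1}{39}\right) \left(-42\right) - \left(-6 + 40000\right) = - \frac{14}{975} - 39994 = - \frac{38994164}{975}$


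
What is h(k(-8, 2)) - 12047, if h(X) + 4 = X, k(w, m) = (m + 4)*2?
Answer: -12039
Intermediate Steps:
k(w, m) = 8 + 2*m (k(w, m) = (4 + m)*2 = 8 + 2*m)
h(X) = -4 + X
h(k(-8, 2)) - 12047 = (-4 + (8 + 2*2)) - 12047 = (-4 + (8 + 4)) - 12047 = (-4 + 12) - 12047 = 8 - 12047 = -12039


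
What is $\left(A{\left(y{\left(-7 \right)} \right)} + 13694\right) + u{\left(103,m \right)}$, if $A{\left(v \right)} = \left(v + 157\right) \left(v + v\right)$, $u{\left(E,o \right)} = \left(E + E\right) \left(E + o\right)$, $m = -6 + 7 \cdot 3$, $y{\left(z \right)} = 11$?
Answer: $41698$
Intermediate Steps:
$m = 15$ ($m = -6 + 21 = 15$)
$u{\left(E,o \right)} = 2 E \left(E + o\right)$
$A{\left(v \right)} = 2 v \left(157 + v\right)$ ($A{\left(v \right)} = \left(157 + v\right) 2 v = 2 v \left(157 + v\right)$)
$\left(A{\left(y{\left(-7 \right)} \right)} + 13694\right) + u{\left(103,m \right)} = \left(2 \cdot 11 \left(157 + 11\right) + 13694\right) + 2 \cdot 103 \left(103 + 15\right) = \left(2 \cdot 11 \cdot 168 + 13694\right) + 2 \cdot 103 \cdot 118 = \left(3696 + 13694\right) + 24308 = 17390 + 24308 = 41698$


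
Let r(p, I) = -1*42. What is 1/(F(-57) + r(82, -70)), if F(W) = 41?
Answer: -1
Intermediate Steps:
r(p, I) = -42
1/(F(-57) + r(82, -70)) = 1/(41 - 42) = 1/(-1) = -1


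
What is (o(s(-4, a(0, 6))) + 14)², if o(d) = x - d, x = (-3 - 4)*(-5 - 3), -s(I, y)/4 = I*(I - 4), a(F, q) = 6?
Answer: 39204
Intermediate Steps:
s(I, y) = -4*I*(-4 + I) (s(I, y) = -4*I*(I - 4) = -4*I*(-4 + I))
x = 56 (x = -7*(-8) = 56)
o(d) = 56 - d
(o(s(-4, a(0, 6))) + 14)² = ((56 - 4*(-4)*(4 - 1*(-4))) + 14)² = ((56 - 4*(-4)*(4 + 4)) + 14)² = ((56 - 4*(-4)*8) + 14)² = ((56 - 1*(-128)) + 14)² = ((56 + 128) + 14)² = (184 + 14)² = 198² = 39204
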